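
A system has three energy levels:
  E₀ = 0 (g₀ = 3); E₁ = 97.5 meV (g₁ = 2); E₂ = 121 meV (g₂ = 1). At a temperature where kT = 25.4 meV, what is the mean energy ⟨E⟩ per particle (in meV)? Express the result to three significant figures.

Eᵢ/kT = 0, 3.8386, 4.7638.
Z = Σ gᵢe^(−Eᵢ/kT) = 3·e^(−0) + 2·e^(−3.8386) + 1·e^(−4.7638) = 3.0000 + 0.043047 + 0.0085331 = 3.0516.
⟨E⟩ = Σ Eᵢ gᵢe^(−Eᵢ/kT) / Z = (0·3.0000 + 97.5·0.043047 + 121·0.0085331) / 3.0516 = 1.71 meV.

1.71 meV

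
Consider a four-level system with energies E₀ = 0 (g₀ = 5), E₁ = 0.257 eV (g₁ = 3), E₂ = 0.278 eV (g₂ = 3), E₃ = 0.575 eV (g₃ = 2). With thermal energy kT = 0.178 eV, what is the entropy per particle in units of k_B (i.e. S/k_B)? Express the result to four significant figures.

2.211

Eᵢ/kT = 0, 1.44382, 1.56180, 3.23034.
Z = Σ gᵢe^(−Eᵢ/kT) = 5·e^(−0) + 3·e^(−1.44382) + 3·e^(−1.56180) + 2·e^(−3.23034) = 5.00000 + 0.708073 + 0.629274 + 0.0790881 = 6.41644.
⟨E⟩ = Σ EᵢPᵢ = 0.0627121 eV.
S/k_B = ln Z + ⟨E⟩/kT = ln(6.41644) + 0.0627121/0.178 = 1.85886 + 0.352315 = 2.211.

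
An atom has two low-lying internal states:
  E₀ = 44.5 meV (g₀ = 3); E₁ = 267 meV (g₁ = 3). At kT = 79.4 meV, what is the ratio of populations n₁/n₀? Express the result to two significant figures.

0.061

n₁/n₀ = (g₁/g₀) exp[−(E₁−E₀)/kT] = (3/3) × exp(−(222.5 meV)/(79.4 meV)) = (3/3) × exp(-2.802) = 0.061.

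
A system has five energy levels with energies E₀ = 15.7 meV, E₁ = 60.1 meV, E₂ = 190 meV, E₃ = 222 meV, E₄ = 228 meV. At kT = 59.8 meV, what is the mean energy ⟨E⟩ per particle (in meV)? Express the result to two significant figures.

Eᵢ/kT = 0.2625, 1.005, 3.177, 3.712, 3.813.
Z = Σ e^(−Eᵢ/kT) = e^(−0.2625) + e^(−1.005) + e^(−3.177) + e^(−3.712) + e^(−3.813) = 0.7691 + 0.3660 + 0.04171 + 0.02443 + 0.02208 = 1.223.
⟨E⟩ = Σ Eᵢ e^(−Eᵢ/kT) / Z = (15.7·0.7691 + 60.1·0.3660 + 190·0.04171 + 222·0.02443 + 228·0.02208) / 1.223 = 43 meV.

43 meV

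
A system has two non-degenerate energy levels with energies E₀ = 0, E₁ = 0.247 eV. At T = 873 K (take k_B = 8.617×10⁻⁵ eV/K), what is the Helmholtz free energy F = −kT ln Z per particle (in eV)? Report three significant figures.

-0.00277 eV

k_BT = 8.617×10⁻⁵ × 873 K = 0.075226 eV.
Eᵢ/kT = 0, 3.2834.
Z = Σ e^(−Eᵢ/kT) = e^(−0) + e^(−3.2834) = 1.0000 + 0.037501 = 1.0375.
F = −kT ln Z = −0.075226 × ln(1.0375) = −0.075226 × 0.036814 = -0.00277 eV.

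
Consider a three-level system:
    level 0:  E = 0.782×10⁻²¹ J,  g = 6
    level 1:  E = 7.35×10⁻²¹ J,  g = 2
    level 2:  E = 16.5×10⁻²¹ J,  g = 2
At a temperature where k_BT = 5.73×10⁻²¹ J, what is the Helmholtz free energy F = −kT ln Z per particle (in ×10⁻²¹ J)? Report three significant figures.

-10.2 ×10⁻²¹ J

Eᵢ/kT = 0.13647, 1.2827, 2.8796.
Z = Σ gᵢe^(−Eᵢ/kT) = 6·e^(−0.13647) + 2·e^(−1.2827) + 2·e^(−2.8796) = 5.2346 + 0.55458 + 0.11231 = 5.9015.
F = −kT ln Z = −5.73 × ln(5.9015) = −5.73 × 1.7752 = -10.2 ×10⁻²¹ J.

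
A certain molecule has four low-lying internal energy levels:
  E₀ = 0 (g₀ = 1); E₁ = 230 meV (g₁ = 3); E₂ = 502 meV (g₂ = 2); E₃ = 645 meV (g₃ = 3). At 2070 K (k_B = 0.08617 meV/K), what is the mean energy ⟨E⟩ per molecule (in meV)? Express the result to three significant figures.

149 meV

k_BT = 0.08617 × 2070 K = 178.37 meV.
Eᵢ/kT = 0, 1.2895, 2.8144, 3.6161.
Z = Σ gᵢe^(−Eᵢ/kT) = 1·e^(−0) + 3·e^(−1.2895) + 2·e^(−2.8144) + 3·e^(−3.6161) = 1.0000 + 0.82623 + 0.11988 + 0.080662 = 2.0268.
⟨E⟩ = Σ Eᵢ gᵢe^(−Eᵢ/kT) / Z = (0·1.0000 + 230·0.82623 + 502·0.11988 + 645·0.080662) / 2.0268 = 149 meV.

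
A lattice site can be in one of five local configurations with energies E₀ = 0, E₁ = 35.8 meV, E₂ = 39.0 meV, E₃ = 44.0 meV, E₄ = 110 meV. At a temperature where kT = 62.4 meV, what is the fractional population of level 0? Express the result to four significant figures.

0.3618

Eᵢ/kT = 0, 0.573718, 0.625000, 0.705128, 1.76282.
Z = Σ e^(−Eᵢ/kT) = e^(−0) + e^(−0.573718) + e^(−0.625000) + e^(−0.705128) + e^(−1.76282) = 1.00000 + 0.563427 + 0.535261 + 0.494045 + 0.171560 = 2.76429.
P₀ = e^(−E₀/kT) / Z = 1.00000/2.76429 = 0.3618.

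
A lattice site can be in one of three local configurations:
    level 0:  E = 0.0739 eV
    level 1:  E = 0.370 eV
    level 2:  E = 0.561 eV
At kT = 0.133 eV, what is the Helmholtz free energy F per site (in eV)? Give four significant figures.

Eᵢ/kT = 0.555639, 2.78195, 4.21805.
Z = Σ e^(−Eᵢ/kT) = e^(−0.555639) + e^(−2.78195) + e^(−4.21805) = 0.573706 + 0.0619177 + 0.0147273 = 0.650351.
F = −kT ln Z = −0.133 × ln(0.650351) = −0.133 × -0.430243 = 0.05722 eV.

0.05722 eV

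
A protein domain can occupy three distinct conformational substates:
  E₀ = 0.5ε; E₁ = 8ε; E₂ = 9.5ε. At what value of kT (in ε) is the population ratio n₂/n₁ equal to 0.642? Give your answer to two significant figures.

n₂/n₁ = exp[−(E₂−E₁)/kT] = 0.642.
⇒ (E₂−E₁)/kT = ln(1/0.642) = ln(1.558) = 0.4434.
kT = 1.5ε / 0.4434 = 3.4 ε.

3.4 ε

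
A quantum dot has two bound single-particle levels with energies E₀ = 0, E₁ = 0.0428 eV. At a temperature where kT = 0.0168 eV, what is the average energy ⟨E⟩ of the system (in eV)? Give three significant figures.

Eᵢ/kT = 0, 2.5476.
Z = Σ e^(−Eᵢ/kT) = e^(−0) + e^(−2.5476) = 1.0000 + 0.078269 = 1.0783.
⟨E⟩ = Σ Eᵢ e^(−Eᵢ/kT) / Z = (0·1.0000 + 0.0428·0.078269) / 1.0783 = 0.00311 eV.

0.00311 eV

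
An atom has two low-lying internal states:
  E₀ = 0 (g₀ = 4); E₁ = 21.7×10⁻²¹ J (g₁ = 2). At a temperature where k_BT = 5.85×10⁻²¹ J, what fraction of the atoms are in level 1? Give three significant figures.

Eᵢ/kT = 0, 3.7094.
Z = Σ gᵢe^(−Eᵢ/kT) = 4·e^(−0) + 2·e^(−3.7094) = 4.0000 + 0.048984 = 4.0490.
P₁ = g₁ e^(−E₁/kT) / Z = 0.048984/4.0490 = 0.0121.

0.0121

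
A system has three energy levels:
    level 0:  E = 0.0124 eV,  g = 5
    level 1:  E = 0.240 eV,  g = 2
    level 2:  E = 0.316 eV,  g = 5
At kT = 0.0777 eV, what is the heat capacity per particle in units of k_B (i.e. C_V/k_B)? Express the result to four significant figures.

Eᵢ/kT = 0.159588, 3.08880, 4.06692.
Z = Σ gᵢe^(−Eᵢ/kT) = 5·e^(−0.159588) + 2·e^(−3.08880) + 5·e^(−4.06692) = 4.26247 + 0.0911132 + 0.0856503 = 4.43923.
⟨E⟩ = 0.0229290 eV, ⟨E²⟩ = 0.00325647 eV².
C_V/k_B = (⟨E²⟩ − ⟨E⟩²)/(kT)² = (0.00325647 − 0.000525739)/0.00603729 = 0.4523.

0.4523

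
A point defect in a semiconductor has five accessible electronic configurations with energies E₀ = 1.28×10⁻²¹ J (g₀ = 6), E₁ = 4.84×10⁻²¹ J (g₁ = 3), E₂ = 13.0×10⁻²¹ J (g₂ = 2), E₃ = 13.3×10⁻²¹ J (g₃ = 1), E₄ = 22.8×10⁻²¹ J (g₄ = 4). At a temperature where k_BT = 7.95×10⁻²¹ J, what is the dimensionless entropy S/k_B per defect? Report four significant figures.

2.474

Eᵢ/kT = 0.161006, 0.608805, 1.63522, 1.67296, 2.86792.
Z = Σ gᵢe^(−Eᵢ/kT) = 6·e^(−0.161006) + 3·e^(−0.608805) + 2·e^(−1.63522) + 1·e^(−1.67296) + 4·e^(−2.86792) = 5.10772 + 1.63200 + 0.389819 + 0.187691 + 0.227268 = 7.54450.
⟨E⟩ = Σ EᵢPᵢ = 3.60294 ×10⁻²¹ J.
S/k_B = ln Z + ⟨E⟩/kT = ln(7.54450) + 3.60294/7.95 = 2.02082 + 0.453200 = 2.474.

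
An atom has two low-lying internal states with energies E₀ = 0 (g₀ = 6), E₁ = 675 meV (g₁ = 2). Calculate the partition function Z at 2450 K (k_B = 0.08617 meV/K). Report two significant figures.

k_BT = 0.08617 × 2450 K = 211.1 meV.
Eᵢ/kT = 0, 3.198.
Z = Σ gᵢe^(−Eᵢ/kT) = 6·e^(−0) + 2·e^(−3.198) = 6.000 + 0.08169 = 6.082.

Z = 6.1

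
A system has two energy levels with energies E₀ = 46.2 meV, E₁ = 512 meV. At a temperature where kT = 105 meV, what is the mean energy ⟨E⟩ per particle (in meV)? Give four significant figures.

51.65 meV

Eᵢ/kT = 0.440000, 4.87619.
Z = Σ e^(−Eᵢ/kT) = e^(−0.440000) + e^(−4.87619) = 0.644036 + 0.00762601 = 0.651662.
⟨E⟩ = Σ Eᵢ e^(−Eᵢ/kT) / Z = (46.2·0.644036 + 512·0.00762601) / 0.651662 = 51.65 meV.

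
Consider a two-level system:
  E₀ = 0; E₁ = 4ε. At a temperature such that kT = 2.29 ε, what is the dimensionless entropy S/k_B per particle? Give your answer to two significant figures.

0.42

Eᵢ/kT = 0, 1.747.
Z = Σ e^(−Eᵢ/kT) = e^(−0) + e^(−1.747) = 1.000 + 0.1743 = 1.174.
⟨E⟩ = Σ EᵢPᵢ = 0.5939 ε.
S/k_B = ln Z + ⟨E⟩/kT = ln(1.174) + 0.5939/2.29 = 0.1604 + 0.2593 = 0.42.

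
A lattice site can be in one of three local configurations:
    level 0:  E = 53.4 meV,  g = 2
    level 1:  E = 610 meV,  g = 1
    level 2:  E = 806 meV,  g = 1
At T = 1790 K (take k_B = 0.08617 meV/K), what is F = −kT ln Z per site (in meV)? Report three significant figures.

k_BT = 0.08617 × 1790 K = 154.24 meV.
Eᵢ/kT = 0.34621, 3.9549, 5.2256.
Z = Σ gᵢe^(−Eᵢ/kT) = 2·e^(−0.34621) + 1·e^(−3.9549) + 1·e^(−5.2256) = 1.4147 + 0.019161 + 0.0053771 = 1.4392.
F = −kT ln Z = −154.24 × ln(1.4392) = −154.24 × 0.36409 = -56.2 meV.

-56.2 meV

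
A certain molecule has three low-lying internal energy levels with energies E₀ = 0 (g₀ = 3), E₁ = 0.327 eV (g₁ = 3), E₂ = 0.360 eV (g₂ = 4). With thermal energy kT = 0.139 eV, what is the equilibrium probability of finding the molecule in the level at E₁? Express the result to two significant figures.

0.080

Eᵢ/kT = 0, 2.353, 2.590.
Z = Σ gᵢe^(−Eᵢ/kT) = 3·e^(−0) + 3·e^(−2.353) + 4·e^(−2.590) = 3.000 + 0.2853 + 0.3001 = 3.585.
P₁ = g₁ e^(−E₁/kT) / Z = 0.2853/3.585 = 0.080.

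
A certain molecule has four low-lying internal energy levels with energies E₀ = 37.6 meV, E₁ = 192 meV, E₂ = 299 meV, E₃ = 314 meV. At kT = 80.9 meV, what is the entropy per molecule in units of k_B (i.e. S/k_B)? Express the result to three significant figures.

Eᵢ/kT = 0.46477, 2.3733, 3.6959, 3.8813.
Z = Σ e^(−Eᵢ/kT) = e^(−0.46477) + e^(−2.3733) + e^(−3.6959) + e^(−3.8813) = 0.62828 + 0.093173 + 0.024825 + 0.020624 = 0.76690.
⟨E⟩ = Σ EᵢPᵢ = 72.253 meV.
S/k_B = ln Z + ⟨E⟩/kT = ln(0.76690) + 72.253/80.9 = -0.26540 + 0.89311 = 0.628.

0.628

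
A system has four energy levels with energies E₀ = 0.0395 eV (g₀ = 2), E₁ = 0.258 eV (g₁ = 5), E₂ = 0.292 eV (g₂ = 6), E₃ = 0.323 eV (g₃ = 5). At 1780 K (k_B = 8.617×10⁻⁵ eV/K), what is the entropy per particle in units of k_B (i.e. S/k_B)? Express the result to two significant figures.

2.6

k_BT = 8.617×10⁻⁵ × 1780 K = 0.1534 eV.
Eᵢ/kT = 0.2575, 1.682, 1.904, 2.106.
Z = Σ gᵢe^(−Eᵢ/kT) = 2·e^(−0.2575) + 5·e^(−1.682) + 6·e^(−1.904) + 5·e^(−2.106) = 1.546 + 0.9300 + 0.8938 + 0.6086 = 3.978.
⟨E⟩ = Σ EᵢPᵢ = 0.1907 eV.
S/k_B = ln Z + ⟨E⟩/kT = ln(3.978) + 0.1907/0.1534 = 1.381 + 1.243 = 2.6.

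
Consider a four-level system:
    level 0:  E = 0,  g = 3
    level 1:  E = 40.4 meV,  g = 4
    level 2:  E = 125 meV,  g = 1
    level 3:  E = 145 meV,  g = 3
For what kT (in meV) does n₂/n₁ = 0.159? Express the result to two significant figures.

190 meV

n₂/n₁ = (g₂/g₁) exp[−(E₂−E₁)/kT] = 0.159.
⇒ (E₂−E₁)/kT = ln((1/4)/0.159) = ln(1.572) = 0.4523.
kT = 84.6 meV / 0.4523 = 190 meV.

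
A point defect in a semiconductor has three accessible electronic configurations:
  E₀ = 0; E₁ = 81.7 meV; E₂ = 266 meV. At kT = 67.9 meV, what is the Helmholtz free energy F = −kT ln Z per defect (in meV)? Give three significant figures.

-18.9 meV

Eᵢ/kT = 0, 1.2032, 3.9175.
Z = Σ e^(−Eᵢ/kT) = e^(−0) + e^(−1.2032) + e^(−3.9175) = 1.0000 + 0.30023 + 0.019891 = 1.3201.
F = −kT ln Z = −67.9 × ln(1.3201) = −67.9 × 0.27771 = -18.9 meV.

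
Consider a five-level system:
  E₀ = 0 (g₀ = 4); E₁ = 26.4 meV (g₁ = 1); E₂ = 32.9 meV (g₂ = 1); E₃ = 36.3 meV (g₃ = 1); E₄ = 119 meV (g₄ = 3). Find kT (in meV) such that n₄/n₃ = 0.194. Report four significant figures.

30.20 meV

n₄/n₃ = (g₄/g₃) exp[−(E₄−E₃)/kT] = 0.194.
⇒ (E₄−E₃)/kT = ln((3/1)/0.194) = ln(15.4639) = 2.73851.
kT = 82.7 meV / 2.73851 = 30.20 meV.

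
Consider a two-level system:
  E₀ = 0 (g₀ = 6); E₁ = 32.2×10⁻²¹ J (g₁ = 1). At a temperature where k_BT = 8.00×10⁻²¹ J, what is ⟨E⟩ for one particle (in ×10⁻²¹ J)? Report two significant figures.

Eᵢ/kT = 0, 4.025.
Z = Σ gᵢe^(−Eᵢ/kT) = 6·e^(−0) + 1·e^(−4.025) = 6.000 + 0.01786 = 6.018.
⟨E⟩ = Σ Eᵢ gᵢe^(−Eᵢ/kT) / Z = (0·6.000 + 32.2·0.01786) / 6.018 = 0.096 ×10⁻²¹ J.

0.096 ×10⁻²¹ J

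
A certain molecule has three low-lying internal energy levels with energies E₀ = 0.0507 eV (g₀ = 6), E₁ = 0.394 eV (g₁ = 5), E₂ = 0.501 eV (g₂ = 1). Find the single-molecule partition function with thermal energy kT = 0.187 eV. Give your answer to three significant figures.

Eᵢ/kT = 0.27112, 2.1070, 2.6791.
Z = Σ gᵢe^(−Eᵢ/kT) = 6·e^(−0.27112) + 5·e^(−2.1070) + 1·e^(−2.6791) = 4.5751 + 0.60801 + 0.068625 = 5.2517.

Z = 5.25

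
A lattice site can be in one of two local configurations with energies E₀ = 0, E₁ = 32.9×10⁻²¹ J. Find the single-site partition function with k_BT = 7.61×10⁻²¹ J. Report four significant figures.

Eᵢ/kT = 0, 4.32326.
Z = Σ e^(−Eᵢ/kT) = e^(−0) + e^(−4.32326) = 1.00000 + 0.0132566 = 1.01326.

Z = 1.013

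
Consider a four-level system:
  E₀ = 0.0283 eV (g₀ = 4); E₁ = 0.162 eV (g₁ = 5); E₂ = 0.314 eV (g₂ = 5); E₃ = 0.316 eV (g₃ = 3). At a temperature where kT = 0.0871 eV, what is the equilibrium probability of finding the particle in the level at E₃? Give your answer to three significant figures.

Eᵢ/kT = 0.32491, 1.8599, 3.6051, 3.6280.
Z = Σ gᵢe^(−Eᵢ/kT) = 4·e^(−0.32491) + 5·e^(−1.8599) + 5·e^(−3.6051) + 3·e^(−3.6280) = 2.8904 + 0.77844 + 0.13592 + 0.079708 = 3.8845.
P₃ = g₃ e^(−E₃/kT) / Z = 0.079708/3.8845 = 0.0205.

0.0205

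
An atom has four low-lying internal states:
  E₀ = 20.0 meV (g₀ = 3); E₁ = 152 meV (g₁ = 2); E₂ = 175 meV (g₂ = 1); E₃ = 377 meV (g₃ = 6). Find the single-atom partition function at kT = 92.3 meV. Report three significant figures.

Z = 3.05

Eᵢ/kT = 0.21668, 1.6468, 1.8960, 4.0845.
Z = Σ gᵢe^(−Eᵢ/kT) = 3·e^(−0.21668) + 2·e^(−1.6468) + 1·e^(−1.8960) + 6·e^(−4.0845) = 2.4156 + 0.38533 + 0.15017 + 0.10099 = 3.0521.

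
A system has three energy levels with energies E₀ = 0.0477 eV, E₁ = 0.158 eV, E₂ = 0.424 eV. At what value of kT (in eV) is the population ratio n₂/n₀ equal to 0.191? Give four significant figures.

0.2273 eV

n₂/n₀ = exp[−(E₂−E₀)/kT] = 0.191.
⇒ (E₂−E₀)/kT = ln(1/0.191) = ln(5.23560) = 1.65548.
kT = 0.3763 eV / 1.65548 = 0.2273 eV.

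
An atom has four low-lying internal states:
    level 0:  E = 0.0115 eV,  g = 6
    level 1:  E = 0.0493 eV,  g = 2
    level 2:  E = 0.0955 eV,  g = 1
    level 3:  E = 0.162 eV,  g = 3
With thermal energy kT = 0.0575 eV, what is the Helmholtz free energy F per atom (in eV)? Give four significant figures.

-0.1043 eV

Eᵢ/kT = 0.200000, 0.857391, 1.66087, 2.81739.
Z = Σ gᵢe^(−Eᵢ/kT) = 6·e^(−0.200000) + 2·e^(−0.857391) + 1·e^(−1.66087) + 3·e^(−2.81739) = 4.91238 + 0.848535 + 0.189974 + 0.179285 = 6.13017.
F = −kT ln Z = −0.0575 × ln(6.13017) = −0.0575 × 1.81322 = -0.1043 eV.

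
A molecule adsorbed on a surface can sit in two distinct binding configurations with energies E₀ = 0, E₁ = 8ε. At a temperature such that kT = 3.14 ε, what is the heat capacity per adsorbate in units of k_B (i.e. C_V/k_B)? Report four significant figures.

0.4369

Eᵢ/kT = 0, 2.54777.
Z = Σ e^(−Eᵢ/kT) = e^(−0) + e^(−2.54777) = 1.00000 + 0.0782560 = 1.07826.
⟨E⟩ = 0.580610 ε, ⟨E²⟩ = 4.64488 ε².
C_V/k_B = (⟨E²⟩ − ⟨E⟩²)/(kT)² = (4.64488 − 0.337108)/9.85960 = 0.4369.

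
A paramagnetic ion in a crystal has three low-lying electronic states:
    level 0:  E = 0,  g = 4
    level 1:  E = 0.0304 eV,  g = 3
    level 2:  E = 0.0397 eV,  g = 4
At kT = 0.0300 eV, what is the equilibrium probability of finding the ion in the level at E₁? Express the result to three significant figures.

Eᵢ/kT = 0, 1.0133, 1.3233.
Z = Σ gᵢe^(−Eᵢ/kT) = 4·e^(−0) + 3·e^(−1.0133) + 4·e^(−1.3233) = 4.0000 + 1.0891 + 1.0650 = 6.1541.
P₁ = g₁ e^(−E₁/kT) / Z = 1.0891/6.1541 = 0.177.

0.177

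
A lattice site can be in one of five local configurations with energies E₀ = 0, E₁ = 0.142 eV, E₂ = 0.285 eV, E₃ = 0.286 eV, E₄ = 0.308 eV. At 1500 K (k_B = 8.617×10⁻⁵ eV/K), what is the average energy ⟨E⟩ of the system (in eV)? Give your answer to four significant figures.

k_BT = 8.617×10⁻⁵ × 1500 K = 0.129255 eV.
Eᵢ/kT = 0, 1.09860, 2.20494, 2.21268, 2.38289.
Z = Σ e^(−Eᵢ/kT) = e^(−0) + e^(−1.09860) + e^(−2.20494) + e^(−2.21268) + e^(−2.38289) = 1.00000 + 0.333337 + 0.110257 + 0.109407 + 0.0922835 = 1.64528.
⟨E⟩ = Σ Eᵢ e^(−Eᵢ/kT) / Z = (0·1.00000 + 0.142·0.333337 + 0.285·0.110257 + 0.286·0.109407 + 0.308·0.0922835) / 1.64528 = 0.08416 eV.

0.08416 eV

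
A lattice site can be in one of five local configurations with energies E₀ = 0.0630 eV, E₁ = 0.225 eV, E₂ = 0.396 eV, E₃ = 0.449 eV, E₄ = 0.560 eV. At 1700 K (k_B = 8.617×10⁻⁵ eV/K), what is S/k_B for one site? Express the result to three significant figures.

1.02

k_BT = 8.617×10⁻⁵ × 1700 K = 0.14649 eV.
Eᵢ/kT = 0.43006, 1.5359, 2.7033, 3.0651, 3.8228.
Z = Σ e^(−Eᵢ/kT) = e^(−0.43006) + e^(−1.5359) + e^(−2.7033) + e^(−3.0651) + e^(−3.8228) = 0.65047 + 0.21526 + 0.066984 + 0.046649 + 0.021866 = 1.0012.
⟨E⟩ = Σ EᵢPᵢ = 0.14895 eV.
S/k_B = ln Z + ⟨E⟩/kT = ln(1.0012) + 0.14895/0.14649 = 0.0011993 + 1.0168 = 1.02.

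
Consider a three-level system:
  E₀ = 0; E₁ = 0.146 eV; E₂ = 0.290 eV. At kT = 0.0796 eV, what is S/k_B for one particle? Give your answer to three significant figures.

Eᵢ/kT = 0, 1.8342, 3.6432.
Z = Σ e^(−Eᵢ/kT) = e^(−0) + e^(−1.8342) + e^(−3.6432) = 1.0000 + 0.15974 + 0.026168 = 1.1859.
⟨E⟩ = Σ EᵢPᵢ = 0.026065 eV.
S/k_B = ln Z + ⟨E⟩/kT = ln(1.1859) + 0.026065/0.0796 = 0.17050 + 0.32745 = 0.498.

0.498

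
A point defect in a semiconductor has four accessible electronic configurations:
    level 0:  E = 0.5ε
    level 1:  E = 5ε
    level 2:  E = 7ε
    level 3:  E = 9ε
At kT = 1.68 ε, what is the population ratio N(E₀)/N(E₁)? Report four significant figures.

14.56

n₀/n₁ = exp[−(E₀−E₁)/kT] = exp(−(-4.5ε)/(1.68ε)) = exp(2.67857) = 14.56.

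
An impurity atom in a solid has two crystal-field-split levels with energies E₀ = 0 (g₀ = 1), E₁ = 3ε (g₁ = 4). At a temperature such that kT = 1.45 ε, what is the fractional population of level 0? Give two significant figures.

0.66

Eᵢ/kT = 0, 2.069.
Z = Σ gᵢe^(−Eᵢ/kT) = 1·e^(−0) + 4·e^(−2.069) = 1.000 + 0.5052 = 1.505.
P₀ = g₀ e^(−E₀/kT) / Z = 1.000/1.505 = 0.66.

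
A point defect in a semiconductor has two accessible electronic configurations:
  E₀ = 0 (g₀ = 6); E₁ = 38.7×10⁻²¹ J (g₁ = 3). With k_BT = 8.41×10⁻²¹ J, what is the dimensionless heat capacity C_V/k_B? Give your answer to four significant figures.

0.1052

Eᵢ/kT = 0, 4.60166.
Z = Σ gᵢe^(−Eᵢ/kT) = 6·e^(−0) + 3·e^(−4.60166) = 6.00000 + 0.0301055 = 6.03011.
⟨E⟩ = 0.193211, ⟨E²⟩ = 7.47726.
C_V/k_B = (⟨E²⟩ − ⟨E⟩²)/(kT)² = (7.47726 − 0.0373305)/70.7281 = 0.1052.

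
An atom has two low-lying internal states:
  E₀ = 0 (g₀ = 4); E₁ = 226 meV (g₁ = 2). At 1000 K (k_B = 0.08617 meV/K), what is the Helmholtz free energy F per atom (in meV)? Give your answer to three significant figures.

-123 meV

k_BT = 0.08617 × 1000 K = 86.170 meV.
Eᵢ/kT = 0, 2.6227.
Z = Σ gᵢe^(−Eᵢ/kT) = 4·e^(−0) + 2·e^(−2.6227) = 4.0000 + 0.14521 = 4.1452.
F = −kT ln Z = −86.170 × ln(4.1452) = −86.170 × 1.4220 = -123 meV.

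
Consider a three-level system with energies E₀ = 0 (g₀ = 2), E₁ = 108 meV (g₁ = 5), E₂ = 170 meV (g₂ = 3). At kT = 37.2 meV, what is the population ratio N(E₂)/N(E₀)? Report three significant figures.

n₂/n₀ = (g₂/g₀) exp[−(E₂−E₀)/kT] = (3/2) × exp(−(170 meV)/(37.2 meV)) = (3/2) × exp(-4.5699) = 0.0155.

0.0155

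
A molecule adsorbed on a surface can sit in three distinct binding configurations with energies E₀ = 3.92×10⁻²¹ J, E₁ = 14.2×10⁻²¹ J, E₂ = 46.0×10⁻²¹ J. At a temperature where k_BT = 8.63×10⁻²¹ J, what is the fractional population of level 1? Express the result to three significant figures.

Eᵢ/kT = 0.45423, 1.6454, 5.3302.
Z = Σ e^(−Eᵢ/kT) = e^(−0.45423) + e^(−1.6454) + e^(−5.3302) = 0.63494 + 0.19294 + 0.0048431 = 0.83272.
P₁ = e^(−E₁/kT) / Z = 0.19294/0.83272 = 0.232.

0.232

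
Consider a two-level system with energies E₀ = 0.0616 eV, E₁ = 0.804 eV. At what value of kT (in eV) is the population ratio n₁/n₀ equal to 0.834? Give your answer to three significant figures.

4.09 eV

n₁/n₀ = exp[−(E₁−E₀)/kT] = 0.834.
⇒ (E₁−E₀)/kT = ln(1/0.834) = ln(1.1990) = 0.18149.
kT = 0.7424 eV / 0.18149 = 4.09 eV.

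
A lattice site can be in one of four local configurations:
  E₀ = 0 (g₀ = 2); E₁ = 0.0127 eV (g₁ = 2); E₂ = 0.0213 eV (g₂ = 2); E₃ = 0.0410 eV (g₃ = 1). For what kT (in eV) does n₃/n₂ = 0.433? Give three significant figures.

0.137 eV

n₃/n₂ = (g₃/g₂) exp[−(E₃−E₂)/kT] = 0.433.
⇒ (E₃−E₂)/kT = ln((1/2)/0.433) = ln(1.1547) = 0.14384.
kT = 0.0197 eV / 0.14384 = 0.137 eV.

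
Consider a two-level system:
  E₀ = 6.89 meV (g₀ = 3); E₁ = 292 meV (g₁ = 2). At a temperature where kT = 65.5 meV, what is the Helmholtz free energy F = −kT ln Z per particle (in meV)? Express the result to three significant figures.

-65.6 meV

Eᵢ/kT = 0.10519, 4.4580.
Z = Σ gᵢe^(−Eᵢ/kT) = 3·e^(−0.10519) + 2·e^(−4.4580) = 2.7005 + 0.023171 = 2.7237.
F = −kT ln Z = −65.5 × ln(2.7237) = −65.5 × 1.0020 = -65.6 meV.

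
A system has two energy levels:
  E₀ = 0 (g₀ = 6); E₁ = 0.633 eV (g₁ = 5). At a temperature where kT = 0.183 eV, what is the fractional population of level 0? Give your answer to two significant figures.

0.97

Eᵢ/kT = 0, 3.459.
Z = Σ gᵢe^(−Eᵢ/kT) = 6·e^(−0) + 5·e^(−3.459) = 6.000 + 0.1573 = 6.157.
P₀ = g₀ e^(−E₀/kT) / Z = 6.000/6.157 = 0.97.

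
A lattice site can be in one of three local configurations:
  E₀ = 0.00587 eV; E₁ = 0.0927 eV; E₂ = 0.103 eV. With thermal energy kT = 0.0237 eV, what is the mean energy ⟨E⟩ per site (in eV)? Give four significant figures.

Eᵢ/kT = 0.247679, 3.91139, 4.34599.
Z = Σ e^(−Eᵢ/kT) = e^(−0.247679) + e^(−3.91139) + e^(−4.34599) = 0.780610 + 0.0200127 + 0.0129587 = 0.813581.
⟨E⟩ = Σ Eᵢ e^(−Eᵢ/kT) / Z = (0.00587·0.780610 + 0.0927·0.0200127 + 0.103·0.0129587) / 0.813581 = 0.009553 eV.

0.009553 eV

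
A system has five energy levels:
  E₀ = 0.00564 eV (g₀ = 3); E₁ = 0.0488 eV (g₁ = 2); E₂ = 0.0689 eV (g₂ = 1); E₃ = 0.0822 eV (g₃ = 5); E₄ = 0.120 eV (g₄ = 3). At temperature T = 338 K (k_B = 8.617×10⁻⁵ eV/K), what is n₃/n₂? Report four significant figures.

3.167

k_BT = 8.617×10⁻⁵ × 338 K = 0.0291255 eV.
n₃/n₂ = (g₃/g₂) exp[−(E₃−E₂)/kT] = (5/1) × exp(−(0.0133 eV)/(0.0291255 eV)) = (5/1) × exp(-0.456645) = 3.167.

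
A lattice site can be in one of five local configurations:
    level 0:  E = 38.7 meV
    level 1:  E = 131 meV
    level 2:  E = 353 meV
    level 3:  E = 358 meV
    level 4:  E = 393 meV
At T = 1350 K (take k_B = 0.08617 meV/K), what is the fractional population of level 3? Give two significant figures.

0.039

k_BT = 0.08617 × 1350 K = 116.3 meV.
Eᵢ/kT = 0.3328, 1.126, 3.035, 3.078, 3.379.
Z = Σ e^(−Eᵢ/kT) = e^(−0.3328) + e^(−1.126) + e^(−3.035) + e^(−3.078) + e^(−3.379) = 0.7169 + 0.3243 + 0.04807 + 0.04605 + 0.03408 = 1.169.
P₃ = e^(−E₃/kT) / Z = 0.04605/1.169 = 0.039.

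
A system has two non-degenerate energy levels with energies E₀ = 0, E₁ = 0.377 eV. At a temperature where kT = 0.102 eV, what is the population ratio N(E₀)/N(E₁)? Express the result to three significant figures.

40.3

n₀/n₁ = exp[−(E₀−E₁)/kT] = exp(−(-0.377 eV)/(0.102 eV)) = exp(3.6961) = 40.3.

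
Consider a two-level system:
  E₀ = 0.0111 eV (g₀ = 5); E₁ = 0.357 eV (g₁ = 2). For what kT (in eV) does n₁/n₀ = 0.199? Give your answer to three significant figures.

n₁/n₀ = (g₁/g₀) exp[−(E₁−E₀)/kT] = 0.199.
⇒ (E₁−E₀)/kT = ln((2/5)/0.199) = ln(2.0101) = 0.69818.
kT = 0.3459 eV / 0.69818 = 0.495 eV.

0.495 eV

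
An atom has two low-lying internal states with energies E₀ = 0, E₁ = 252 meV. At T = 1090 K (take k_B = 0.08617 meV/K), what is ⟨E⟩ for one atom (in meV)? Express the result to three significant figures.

k_BT = 0.08617 × 1090 K = 93.925 meV.
Eᵢ/kT = 0, 2.6830.
Z = Σ e^(−Eᵢ/kT) = e^(−0) + e^(−2.6830) = 1.0000 + 0.068358 = 1.0684.
⟨E⟩ = Σ Eᵢ e^(−Eᵢ/kT) / Z = (0·1.0000 + 252·0.068358) / 1.0684 = 16.1 meV.

16.1 meV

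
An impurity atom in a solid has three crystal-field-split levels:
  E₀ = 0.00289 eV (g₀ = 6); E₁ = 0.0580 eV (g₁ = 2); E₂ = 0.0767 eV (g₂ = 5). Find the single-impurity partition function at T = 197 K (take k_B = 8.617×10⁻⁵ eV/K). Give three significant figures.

k_BT = 8.617×10⁻⁵ × 197 K = 0.016975 eV.
Eᵢ/kT = 0.17025, 3.4168, 4.5184.
Z = Σ gᵢe^(−Eᵢ/kT) = 6·e^(−0.17025) + 2·e^(−3.4168) + 5·e^(−4.5184) = 5.0607 + 0.065635 + 0.054532 = 5.1809.

Z = 5.18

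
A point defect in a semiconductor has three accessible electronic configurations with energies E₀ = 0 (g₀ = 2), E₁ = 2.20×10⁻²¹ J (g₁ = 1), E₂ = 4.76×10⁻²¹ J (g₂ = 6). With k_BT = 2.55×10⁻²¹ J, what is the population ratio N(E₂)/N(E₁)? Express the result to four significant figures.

n₂/n₁ = (g₂/g₁) exp[−(E₂−E₁)/kT] = (6/1) × exp(−(2.56 ×10⁻²¹ J)/(2.55 ×10⁻²¹ J)) = (6/1) × exp(-1.00392) = 2.199.

2.199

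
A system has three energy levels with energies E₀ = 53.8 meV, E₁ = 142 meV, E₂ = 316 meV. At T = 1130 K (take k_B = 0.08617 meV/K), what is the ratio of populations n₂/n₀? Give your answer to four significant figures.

k_BT = 0.08617 × 1130 K = 97.3721 meV.
n₂/n₀ = exp[−(E₂−E₀)/kT] = exp(−(262.2 meV)/(97.3721 meV)) = exp(-2.69276) = 0.06769.

0.06769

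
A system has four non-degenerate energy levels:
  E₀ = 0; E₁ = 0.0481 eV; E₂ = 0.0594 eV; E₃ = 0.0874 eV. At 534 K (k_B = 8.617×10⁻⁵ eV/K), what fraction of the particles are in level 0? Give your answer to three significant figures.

0.563

k_BT = 8.617×10⁻⁵ × 534 K = 0.046015 eV.
Eᵢ/kT = 0, 1.0453, 1.2909, 1.8994.
Z = Σ e^(−Eᵢ/kT) = e^(−0) + e^(−1.0453) + e^(−1.2909) + e^(−1.8994) = 1.0000 + 0.35159 + 0.27502 + 0.14966 = 1.7763.
P₀ = e^(−E₀/kT) / Z = 1.0000/1.7763 = 0.563.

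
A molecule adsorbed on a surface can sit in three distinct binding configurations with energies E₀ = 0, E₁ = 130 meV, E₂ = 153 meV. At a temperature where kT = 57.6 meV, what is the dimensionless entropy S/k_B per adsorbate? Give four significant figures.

0.5210

Eᵢ/kT = 0, 2.25694, 2.65625.
Z = Σ e^(−Eᵢ/kT) = e^(−0) + e^(−2.25694) + e^(−2.65625) = 1.00000 + 0.104670 + 0.0702110 = 1.17488.
⟨E⟩ = Σ EᵢPᵢ = 20.7250 meV.
S/k_B = ln Z + ⟨E⟩/kT = ln(1.17488) + 20.7250/57.6 = 0.161166 + 0.359809 = 0.5210.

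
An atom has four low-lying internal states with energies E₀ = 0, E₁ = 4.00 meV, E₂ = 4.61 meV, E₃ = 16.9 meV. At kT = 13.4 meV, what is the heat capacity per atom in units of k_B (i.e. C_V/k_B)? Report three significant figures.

Eᵢ/kT = 0, 0.29851, 0.34403, 1.2612.
Z = Σ e^(−Eᵢ/kT) = e^(−0) + e^(−0.29851) + e^(−0.34403) + e^(−1.2612) = 1.0000 + 0.74192 + 0.70891 + 0.28331 = 2.7341.
⟨E⟩ = 4.0319 meV, ⟨E²⟩ = 39.447 meV².
C_V/k_B = (⟨E²⟩ − ⟨E⟩²)/(kT)² = (39.447 − 16.256)/179.56 = 0.129.

0.129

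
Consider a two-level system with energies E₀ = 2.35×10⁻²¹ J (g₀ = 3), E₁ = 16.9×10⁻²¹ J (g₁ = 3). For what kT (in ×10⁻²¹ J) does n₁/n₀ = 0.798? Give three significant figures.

n₁/n₀ = (g₁/g₀) exp[−(E₁−E₀)/kT] = 0.798.
⇒ (E₁−E₀)/kT = ln((3/3)/0.798) = ln(1.2531) = 0.22562.
kT = 14.55 ×10⁻²¹ J / 0.22562 = 64.5 ×10⁻²¹ J.

64.5 ×10⁻²¹ J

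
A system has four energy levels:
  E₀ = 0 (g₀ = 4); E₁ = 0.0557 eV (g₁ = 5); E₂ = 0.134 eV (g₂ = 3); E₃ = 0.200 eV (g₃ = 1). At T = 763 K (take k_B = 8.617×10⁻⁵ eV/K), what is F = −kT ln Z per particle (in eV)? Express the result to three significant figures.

-0.124 eV

k_BT = 8.617×10⁻⁵ × 763 K = 0.065748 eV.
Eᵢ/kT = 0, 0.84717, 2.0381, 3.0419.
Z = Σ gᵢe^(−Eᵢ/kT) = 4·e^(−0) + 5·e^(−0.84717) + 3·e^(−2.0381) + 1·e^(−3.0419) = 4.0000 + 2.1431 + 0.39083 + 0.047744 = 6.5817.
F = −kT ln Z = −0.065748 × ln(6.5817) = −0.065748 × 1.8843 = -0.124 eV.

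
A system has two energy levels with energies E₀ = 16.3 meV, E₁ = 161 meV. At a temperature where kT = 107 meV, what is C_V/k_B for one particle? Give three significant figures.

Eᵢ/kT = 0.15234, 1.5047.
Z = Σ e^(−Eᵢ/kT) = e^(−0.15234) + e^(−1.5047) = 0.85870 + 0.22208 = 1.0808.
⟨E⟩ = 46.032 meV, ⟨E²⟩ = 5537.3 meV².
C_V/k_B = (⟨E²⟩ − ⟨E⟩²)/(kT)² = (5537.3 − 2118.9)/11449 = 0.299.

0.299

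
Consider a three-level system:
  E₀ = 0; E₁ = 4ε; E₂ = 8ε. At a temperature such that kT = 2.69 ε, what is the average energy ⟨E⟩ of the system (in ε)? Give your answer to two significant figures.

1.0 ε

Eᵢ/kT = 0, 1.487, 2.974.
Z = Σ e^(−Eᵢ/kT) = e^(−0) + e^(−1.487) + e^(−2.974) = 1.000 + 0.2260 + 0.05110 = 1.277.
⟨E⟩ = Σ Eᵢ e^(−Eᵢ/kT) / Z = (0·1.000 + 4·0.2260 + 8·0.05110) / 1.277 = 1.0 ε.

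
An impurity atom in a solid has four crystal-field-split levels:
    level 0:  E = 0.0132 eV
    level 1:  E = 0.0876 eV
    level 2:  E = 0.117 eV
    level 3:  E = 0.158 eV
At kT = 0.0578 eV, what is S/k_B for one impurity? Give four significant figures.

Eᵢ/kT = 0.228374, 1.51557, 2.02422, 2.73356.
Z = Σ e^(−Eᵢ/kT) = e^(−0.228374) + e^(−1.51557) + e^(−2.02422) + e^(−2.73356) = 0.795827 + 0.219683 + 0.132097 + 0.0649875 = 1.21259.
⟨E⟩ = Σ EᵢPᵢ = 0.0457471 eV.
S/k_B = ln Z + ⟨E⟩/kT = ln(1.21259) + 0.0457471/0.0578 = 0.192759 + 0.791472 = 0.9842.

0.9842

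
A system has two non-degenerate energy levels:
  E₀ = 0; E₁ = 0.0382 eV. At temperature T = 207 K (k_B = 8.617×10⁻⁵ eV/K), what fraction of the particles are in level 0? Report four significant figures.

0.8949

k_BT = 8.617×10⁻⁵ × 207 K = 0.0178372 eV.
Eᵢ/kT = 0, 2.14159.
Z = Σ e^(−Eᵢ/kT) = e^(−0) + e^(−2.14159) = 1.00000 + 0.117468 = 1.11747.
P₀ = e^(−E₀/kT) / Z = 1.00000/1.11747 = 0.8949.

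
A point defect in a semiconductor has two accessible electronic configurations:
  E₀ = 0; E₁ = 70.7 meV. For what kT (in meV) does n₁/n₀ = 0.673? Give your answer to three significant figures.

n₁/n₀ = exp[−(E₁−E₀)/kT] = 0.673.
⇒ (E₁−E₀)/kT = ln(1/0.673) = ln(1.4859) = 0.39602.
kT = 70.7 meV / 0.39602 = 179 meV.

179 meV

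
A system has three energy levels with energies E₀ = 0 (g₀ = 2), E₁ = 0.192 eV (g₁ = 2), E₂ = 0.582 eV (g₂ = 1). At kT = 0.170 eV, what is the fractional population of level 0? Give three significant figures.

Eᵢ/kT = 0, 1.1294, 3.4235.
Z = Σ gᵢe^(−Eᵢ/kT) = 2·e^(−0) + 2·e^(−1.1294) + 1·e^(−3.4235) = 2.0000 + 0.64645 + 0.032598 = 2.6790.
P₀ = g₀ e^(−E₀/kT) / Z = 2.0000/2.6790 = 0.747.

0.747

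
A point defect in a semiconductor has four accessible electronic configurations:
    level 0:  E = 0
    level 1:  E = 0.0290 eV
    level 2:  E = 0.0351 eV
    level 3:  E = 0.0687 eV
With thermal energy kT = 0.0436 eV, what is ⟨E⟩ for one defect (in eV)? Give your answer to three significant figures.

0.0207 eV

Eᵢ/kT = 0, 0.66514, 0.80505, 1.5757.
Z = Σ e^(−Eᵢ/kT) = e^(−0) + e^(−0.66514) + e^(−0.80505) + e^(−1.5757) = 1.0000 + 0.51420 + 0.44707 + 0.20686 = 2.1681.
⟨E⟩ = Σ Eᵢ e^(−Eᵢ/kT) / Z = (0·1.0000 + 0.0290·0.51420 + 0.0351·0.44707 + 0.0687·0.20686) / 2.1681 = 0.0207 eV.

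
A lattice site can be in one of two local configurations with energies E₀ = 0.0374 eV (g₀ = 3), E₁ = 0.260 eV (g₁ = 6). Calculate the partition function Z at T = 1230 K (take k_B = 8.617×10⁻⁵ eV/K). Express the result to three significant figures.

Z = 2.62

k_BT = 8.617×10⁻⁵ × 1230 K = 0.10599 eV.
Eᵢ/kT = 0.35286, 2.4531.
Z = Σ gᵢe^(−Eᵢ/kT) = 3·e^(−0.35286) + 6·e^(−2.4531) = 2.1080 + 0.51616 = 2.6242.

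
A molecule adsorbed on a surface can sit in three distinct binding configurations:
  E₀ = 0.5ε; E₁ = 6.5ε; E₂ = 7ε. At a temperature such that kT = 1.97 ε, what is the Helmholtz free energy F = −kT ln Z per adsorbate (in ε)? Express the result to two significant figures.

Eᵢ/kT = 0.2538, 3.299, 3.553.
Z = Σ e^(−Eᵢ/kT) = e^(−0.2538) + e^(−3.299) + e^(−3.553) = 0.7758 + 0.03692 + 0.02864 = 0.8414.
F = −kT ln Z = −1.97 × ln(0.8414) = −1.97 × -0.1727 = 0.34 ε.

0.34 ε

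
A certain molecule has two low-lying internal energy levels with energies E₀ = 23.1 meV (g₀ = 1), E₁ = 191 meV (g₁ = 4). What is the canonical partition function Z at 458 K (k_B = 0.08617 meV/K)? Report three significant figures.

Z = 0.589

k_BT = 0.08617 × 458 K = 39.466 meV.
Eᵢ/kT = 0.58531, 4.8396.
Z = Σ gᵢe^(−Eᵢ/kT) = 1·e^(−0.58531) + 4·e^(−4.8396) = 0.55693 + 0.031641 = 0.58857.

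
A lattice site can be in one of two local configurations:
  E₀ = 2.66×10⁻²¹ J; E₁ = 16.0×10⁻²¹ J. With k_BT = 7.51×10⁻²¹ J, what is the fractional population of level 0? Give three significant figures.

0.855

Eᵢ/kT = 0.35419, 2.1305.
Z = Σ e^(−Eᵢ/kT) = e^(−0.35419) + e^(−2.1305) = 0.70174 + 0.11878 = 0.82052.
P₀ = e^(−E₀/kT) / Z = 0.70174/0.82052 = 0.855.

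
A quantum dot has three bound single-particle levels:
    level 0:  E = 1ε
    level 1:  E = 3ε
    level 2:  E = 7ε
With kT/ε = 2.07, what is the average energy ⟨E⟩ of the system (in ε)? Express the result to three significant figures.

1.76 ε

Eᵢ/kT = 0.48309, 1.4493, 3.3816.
Z = Σ e^(−Eᵢ/kT) = e^(−0.48309) + e^(−1.4493) + e^(−3.3816) = 0.61687 + 0.23473 + 0.033993 = 0.88559.
⟨E⟩ = Σ Eᵢ e^(−Eᵢ/kT) / Z = (1·0.61687 + 3·0.23473 + 7·0.033993) / 0.88559 = 1.76 ε.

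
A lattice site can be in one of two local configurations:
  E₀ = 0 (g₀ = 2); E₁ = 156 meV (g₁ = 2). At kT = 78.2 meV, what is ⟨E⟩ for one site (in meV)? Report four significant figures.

18.68 meV

Eᵢ/kT = 0, 1.99488.
Z = Σ gᵢe^(−Eᵢ/kT) = 2·e^(−0) + 2·e^(−1.99488) = 2.00000 + 0.272060 = 2.27206.
⟨E⟩ = Σ Eᵢ gᵢe^(−Eᵢ/kT) / Z = (0·2.00000 + 156·0.272060) / 2.27206 = 18.68 meV.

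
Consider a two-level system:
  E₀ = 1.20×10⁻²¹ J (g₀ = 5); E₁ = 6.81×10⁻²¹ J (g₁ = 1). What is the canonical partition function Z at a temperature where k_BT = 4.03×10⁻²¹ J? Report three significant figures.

Z = 3.90

Eᵢ/kT = 0.29777, 1.6898.
Z = Σ gᵢe^(−Eᵢ/kT) = 5·e^(−0.29777) + 1·e^(−1.6898) = 3.7124 + 0.18456 = 3.8970.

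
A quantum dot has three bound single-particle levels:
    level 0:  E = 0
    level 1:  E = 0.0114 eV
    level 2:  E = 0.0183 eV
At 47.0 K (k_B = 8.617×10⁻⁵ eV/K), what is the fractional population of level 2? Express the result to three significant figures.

k_BT = 8.617×10⁻⁵ × 47.0 K = 0.0040500 eV.
Eᵢ/kT = 0, 2.8148, 4.5185.
Z = Σ e^(−Eᵢ/kT) = e^(−0) + e^(−2.8148) + e^(−4.5185) = 1.0000 + 0.059917 + 0.010905 = 1.0708.
P₂ = e^(−E₂/kT) / Z = 0.010905/1.0708 = 0.0102.

0.0102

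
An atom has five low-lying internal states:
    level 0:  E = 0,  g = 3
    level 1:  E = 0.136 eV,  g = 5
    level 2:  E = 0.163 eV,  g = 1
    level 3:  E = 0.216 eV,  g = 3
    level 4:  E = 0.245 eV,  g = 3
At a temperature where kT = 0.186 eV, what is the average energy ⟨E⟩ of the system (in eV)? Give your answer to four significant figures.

Eᵢ/kT = 0, 0.731183, 0.876344, 1.16129, 1.31720.
Z = Σ gᵢe^(−Eᵢ/kT) = 3·e^(−0) + 5·e^(−0.731183) + 1·e^(−0.876344) + 3·e^(−1.16129) + 3·e^(−1.31720) = 3.00000 + 2.40670 + 0.416302 + 0.939246 + 0.803653 = 7.56590.
⟨E⟩ = Σ Eᵢ gᵢe^(−Eᵢ/kT) / Z = (0·3.00000 + 0.136·2.40670 + 0.163·0.416302 + 0.216·0.939246 + 0.245·0.803653) / 7.56590 = 0.1051 eV.

0.1051 eV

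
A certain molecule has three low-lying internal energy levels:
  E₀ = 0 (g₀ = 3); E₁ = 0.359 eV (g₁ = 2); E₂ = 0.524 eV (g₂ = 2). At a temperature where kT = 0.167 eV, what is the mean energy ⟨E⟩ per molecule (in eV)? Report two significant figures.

Eᵢ/kT = 0, 2.150, 3.138.
Z = Σ gᵢe^(−Eᵢ/kT) = 3·e^(−0) + 2·e^(−2.150) + 2·e^(−3.138) = 3.000 + 0.2330 + 0.08674 = 3.320.
⟨E⟩ = Σ Eᵢ gᵢe^(−Eᵢ/kT) / Z = (0·3.000 + 0.359·0.2330 + 0.524·0.08674) / 3.320 = 0.039 eV.

0.039 eV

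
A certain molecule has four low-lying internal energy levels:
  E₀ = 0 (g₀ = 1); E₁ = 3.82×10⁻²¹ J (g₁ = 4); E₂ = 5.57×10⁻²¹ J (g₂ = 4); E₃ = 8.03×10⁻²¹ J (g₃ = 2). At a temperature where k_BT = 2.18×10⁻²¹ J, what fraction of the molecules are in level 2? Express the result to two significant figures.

0.15

Eᵢ/kT = 0, 1.752, 2.555, 3.683.
Z = Σ gᵢe^(−Eᵢ/kT) = 1·e^(−0) + 4·e^(−1.752) + 4·e^(−2.555) + 2·e^(−3.683) = 1.000 + 0.6937 + 0.3108 + 0.05029 = 2.055.
P₂ = g₂ e^(−E₂/kT) / Z = 0.3108/2.055 = 0.15.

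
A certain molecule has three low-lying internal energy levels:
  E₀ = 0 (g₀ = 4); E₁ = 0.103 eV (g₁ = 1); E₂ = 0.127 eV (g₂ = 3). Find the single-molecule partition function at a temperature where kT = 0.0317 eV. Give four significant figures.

Eᵢ/kT = 0, 3.24921, 4.00631.
Z = Σ gᵢe^(−Eᵢ/kT) = 4·e^(−0) + 1·e^(−3.24921) + 3·e^(−4.00631) = 4.00000 + 0.0388049 + 0.0546013 = 4.09341.

Z = 4.093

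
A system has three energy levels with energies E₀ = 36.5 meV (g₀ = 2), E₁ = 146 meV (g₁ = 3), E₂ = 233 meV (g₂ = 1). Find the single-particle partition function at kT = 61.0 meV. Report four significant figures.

Eᵢ/kT = 0.598361, 2.39344, 3.81967.
Z = Σ gᵢe^(−Eᵢ/kT) = 2·e^(−0.598361) + 3·e^(−2.39344) + 1·e^(−3.81967) = 1.09942 + 0.273945 + 0.0219350 = 1.39530.

Z = 1.395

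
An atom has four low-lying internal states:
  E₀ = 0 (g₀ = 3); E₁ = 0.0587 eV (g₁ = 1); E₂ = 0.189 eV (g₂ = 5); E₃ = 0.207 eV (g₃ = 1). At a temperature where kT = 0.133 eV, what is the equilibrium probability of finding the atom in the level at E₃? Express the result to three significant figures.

Eᵢ/kT = 0, 0.44135, 1.4211, 1.5564.
Z = Σ gᵢe^(−Eᵢ/kT) = 3·e^(−0) + 1·e^(−0.44135) + 5·e^(−1.4211) + 1·e^(−1.5564) = 3.0000 + 0.64317 + 1.2072 + 0.21089 = 5.0613.
P₃ = g₃ e^(−E₃/kT) / Z = 0.21089/5.0613 = 0.0417.

0.0417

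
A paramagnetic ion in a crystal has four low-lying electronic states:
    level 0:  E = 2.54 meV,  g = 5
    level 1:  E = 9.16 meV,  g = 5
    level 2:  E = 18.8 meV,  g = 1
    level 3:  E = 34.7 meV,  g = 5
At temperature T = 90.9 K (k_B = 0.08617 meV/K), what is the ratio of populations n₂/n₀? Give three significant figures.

k_BT = 0.08617 × 90.9 K = 7.8329 meV.
n₂/n₀ = (g₂/g₀) exp[−(E₂−E₀)/kT] = (1/5) × exp(−(16.26 meV)/(7.8329 meV)) = (1/5) × exp(-2.0759) = 0.0251.

0.0251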